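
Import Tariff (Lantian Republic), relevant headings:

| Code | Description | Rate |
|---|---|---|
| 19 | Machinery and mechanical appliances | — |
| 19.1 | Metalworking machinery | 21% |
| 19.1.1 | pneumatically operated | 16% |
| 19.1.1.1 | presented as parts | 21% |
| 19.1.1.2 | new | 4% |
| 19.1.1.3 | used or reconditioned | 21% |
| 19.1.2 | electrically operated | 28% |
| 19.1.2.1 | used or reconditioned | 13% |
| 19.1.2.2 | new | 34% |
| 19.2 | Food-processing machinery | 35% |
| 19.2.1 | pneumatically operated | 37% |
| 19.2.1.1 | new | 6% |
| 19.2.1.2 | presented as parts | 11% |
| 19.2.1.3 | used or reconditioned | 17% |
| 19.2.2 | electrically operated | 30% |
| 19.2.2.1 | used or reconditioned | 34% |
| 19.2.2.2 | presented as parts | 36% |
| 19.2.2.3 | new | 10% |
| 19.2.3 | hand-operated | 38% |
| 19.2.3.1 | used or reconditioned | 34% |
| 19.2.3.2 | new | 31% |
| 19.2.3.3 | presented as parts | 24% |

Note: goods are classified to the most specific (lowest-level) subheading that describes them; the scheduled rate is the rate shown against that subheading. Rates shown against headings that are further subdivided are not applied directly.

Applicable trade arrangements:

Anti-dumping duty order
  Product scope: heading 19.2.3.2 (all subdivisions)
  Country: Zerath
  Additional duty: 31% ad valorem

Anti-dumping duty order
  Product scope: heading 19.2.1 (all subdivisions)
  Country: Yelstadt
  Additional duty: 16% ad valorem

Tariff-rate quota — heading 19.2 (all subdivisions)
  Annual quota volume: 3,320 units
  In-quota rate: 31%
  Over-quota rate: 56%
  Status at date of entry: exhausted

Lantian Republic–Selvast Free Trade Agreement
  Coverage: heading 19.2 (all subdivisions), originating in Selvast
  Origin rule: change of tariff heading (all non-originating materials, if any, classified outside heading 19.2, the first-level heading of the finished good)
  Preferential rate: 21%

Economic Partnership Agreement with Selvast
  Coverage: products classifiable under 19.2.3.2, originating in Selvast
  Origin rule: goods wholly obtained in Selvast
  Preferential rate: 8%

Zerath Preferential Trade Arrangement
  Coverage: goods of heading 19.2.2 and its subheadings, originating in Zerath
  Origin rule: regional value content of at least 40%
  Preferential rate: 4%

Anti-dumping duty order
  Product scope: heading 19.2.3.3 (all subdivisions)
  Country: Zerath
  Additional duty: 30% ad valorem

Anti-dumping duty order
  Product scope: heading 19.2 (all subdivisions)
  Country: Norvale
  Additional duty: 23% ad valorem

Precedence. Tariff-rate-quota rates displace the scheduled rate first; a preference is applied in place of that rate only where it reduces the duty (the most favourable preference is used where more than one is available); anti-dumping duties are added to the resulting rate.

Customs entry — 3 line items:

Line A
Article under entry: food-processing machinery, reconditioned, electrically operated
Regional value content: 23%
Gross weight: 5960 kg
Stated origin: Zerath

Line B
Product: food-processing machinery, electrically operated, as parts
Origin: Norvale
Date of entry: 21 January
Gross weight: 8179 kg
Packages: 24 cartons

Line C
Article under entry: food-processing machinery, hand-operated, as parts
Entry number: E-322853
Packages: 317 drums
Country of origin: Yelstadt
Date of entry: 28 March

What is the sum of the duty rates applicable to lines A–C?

191%

Line A: food-processing → 19.2; electrically operated → 19.2.2; reconditioned → 19.2.2.1. Scheduled 34%. quota on 19.2 exhausted → over-quota 56%; Zerath agreement on 19.2.2: RVC < 40%. → 56%.
Line B: food-processing → 19.2; electrically operated → 19.2.2; as parts → 19.2.2.2. Scheduled 36%. quota on 19.2 exhausted → over-quota 56%; anti-dumping (Norvale, 19.2): +23%; total 56% + 23% = 79%. → 79%.
Line C: food-processing → 19.2; hand-operated → 19.2.3; as parts → 19.2.3.3. Scheduled 24%. quota on 19.2 exhausted → over-quota 56%. → 56%.
Sum: 56% + 79% + 56% = 191%.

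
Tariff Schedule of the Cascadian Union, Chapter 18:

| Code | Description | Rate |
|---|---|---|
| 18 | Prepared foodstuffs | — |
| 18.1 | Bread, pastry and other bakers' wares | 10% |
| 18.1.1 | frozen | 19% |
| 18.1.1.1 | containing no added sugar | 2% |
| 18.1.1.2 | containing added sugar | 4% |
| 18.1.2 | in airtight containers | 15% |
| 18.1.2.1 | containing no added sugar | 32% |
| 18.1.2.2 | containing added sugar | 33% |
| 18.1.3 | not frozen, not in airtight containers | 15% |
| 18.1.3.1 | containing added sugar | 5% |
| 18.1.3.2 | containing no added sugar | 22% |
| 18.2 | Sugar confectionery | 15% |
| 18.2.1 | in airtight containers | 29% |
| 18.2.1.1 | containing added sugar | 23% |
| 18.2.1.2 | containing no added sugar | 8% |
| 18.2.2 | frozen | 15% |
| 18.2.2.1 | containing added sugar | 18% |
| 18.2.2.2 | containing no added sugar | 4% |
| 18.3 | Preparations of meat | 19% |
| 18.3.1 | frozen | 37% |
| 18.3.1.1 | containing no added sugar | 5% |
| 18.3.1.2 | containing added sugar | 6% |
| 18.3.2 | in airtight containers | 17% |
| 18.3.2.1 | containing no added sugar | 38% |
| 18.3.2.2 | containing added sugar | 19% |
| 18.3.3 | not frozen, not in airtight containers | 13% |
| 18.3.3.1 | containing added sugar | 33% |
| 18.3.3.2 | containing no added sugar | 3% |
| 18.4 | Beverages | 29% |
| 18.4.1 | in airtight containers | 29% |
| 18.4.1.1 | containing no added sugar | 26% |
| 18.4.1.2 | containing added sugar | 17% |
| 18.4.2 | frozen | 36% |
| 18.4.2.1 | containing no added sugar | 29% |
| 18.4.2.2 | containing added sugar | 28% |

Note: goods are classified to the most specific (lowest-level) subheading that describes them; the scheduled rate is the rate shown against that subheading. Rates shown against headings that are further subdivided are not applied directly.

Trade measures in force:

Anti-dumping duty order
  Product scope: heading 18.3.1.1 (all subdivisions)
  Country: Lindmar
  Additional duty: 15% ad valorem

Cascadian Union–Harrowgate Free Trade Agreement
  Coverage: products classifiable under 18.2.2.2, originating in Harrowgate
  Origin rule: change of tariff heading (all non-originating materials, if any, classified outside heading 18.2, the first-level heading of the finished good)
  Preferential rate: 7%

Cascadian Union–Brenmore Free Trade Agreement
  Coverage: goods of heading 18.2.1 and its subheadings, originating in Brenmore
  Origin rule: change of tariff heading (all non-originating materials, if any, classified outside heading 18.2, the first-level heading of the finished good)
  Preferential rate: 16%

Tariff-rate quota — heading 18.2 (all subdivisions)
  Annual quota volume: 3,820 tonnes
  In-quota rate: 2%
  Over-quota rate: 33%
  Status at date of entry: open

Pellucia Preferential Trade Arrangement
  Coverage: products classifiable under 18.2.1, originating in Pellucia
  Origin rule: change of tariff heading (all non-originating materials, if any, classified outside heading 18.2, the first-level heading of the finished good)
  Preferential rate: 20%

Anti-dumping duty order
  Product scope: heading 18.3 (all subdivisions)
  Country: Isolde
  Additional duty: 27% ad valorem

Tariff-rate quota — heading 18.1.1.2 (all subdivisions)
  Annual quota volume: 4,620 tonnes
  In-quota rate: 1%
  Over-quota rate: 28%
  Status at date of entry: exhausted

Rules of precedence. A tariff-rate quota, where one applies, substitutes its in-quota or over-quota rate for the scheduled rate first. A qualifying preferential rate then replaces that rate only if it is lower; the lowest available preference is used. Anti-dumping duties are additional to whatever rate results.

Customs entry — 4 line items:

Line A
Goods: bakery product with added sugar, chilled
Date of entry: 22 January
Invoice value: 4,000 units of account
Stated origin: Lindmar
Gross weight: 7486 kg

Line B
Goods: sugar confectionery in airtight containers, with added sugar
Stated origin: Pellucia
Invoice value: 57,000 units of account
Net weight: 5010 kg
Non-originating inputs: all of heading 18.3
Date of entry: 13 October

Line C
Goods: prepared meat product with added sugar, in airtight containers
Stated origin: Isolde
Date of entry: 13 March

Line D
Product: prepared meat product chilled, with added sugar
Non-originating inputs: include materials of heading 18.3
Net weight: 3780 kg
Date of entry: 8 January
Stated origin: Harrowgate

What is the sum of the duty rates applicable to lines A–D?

Line A: bakery product → 18.1; chilled → 18.1.3; with added sugar → 18.1.3.1. Scheduled 5%. No special measure applies. → 5%.
Line B: sugar confectionery → 18.2; in airtight containers → 18.2.1; with added sugar → 18.2.1.1. Scheduled 23%. quota on 18.2 open → in-quota 2%; Pellucia agreement on 18.2.1: CTH met → 20% available; preference 20% not lower than 2% → no reduction. → 2%.
Line C: prepared meat product → 18.3; in airtight containers → 18.3.2; with added sugar → 18.3.2.2. Scheduled 19%. anti-dumping (Isolde, 18.3): +27%; total 19% + 27% = 46%. → 46%.
Line D: prepared meat product → 18.3; chilled → 18.3.3; with added sugar → 18.3.3.1. Scheduled 33%. Harrowgate agreement on 18.2.2.2: 18.3.3.1 not covered. → 33%.
Sum: 5% + 2% + 46% + 33% = 86%.

86%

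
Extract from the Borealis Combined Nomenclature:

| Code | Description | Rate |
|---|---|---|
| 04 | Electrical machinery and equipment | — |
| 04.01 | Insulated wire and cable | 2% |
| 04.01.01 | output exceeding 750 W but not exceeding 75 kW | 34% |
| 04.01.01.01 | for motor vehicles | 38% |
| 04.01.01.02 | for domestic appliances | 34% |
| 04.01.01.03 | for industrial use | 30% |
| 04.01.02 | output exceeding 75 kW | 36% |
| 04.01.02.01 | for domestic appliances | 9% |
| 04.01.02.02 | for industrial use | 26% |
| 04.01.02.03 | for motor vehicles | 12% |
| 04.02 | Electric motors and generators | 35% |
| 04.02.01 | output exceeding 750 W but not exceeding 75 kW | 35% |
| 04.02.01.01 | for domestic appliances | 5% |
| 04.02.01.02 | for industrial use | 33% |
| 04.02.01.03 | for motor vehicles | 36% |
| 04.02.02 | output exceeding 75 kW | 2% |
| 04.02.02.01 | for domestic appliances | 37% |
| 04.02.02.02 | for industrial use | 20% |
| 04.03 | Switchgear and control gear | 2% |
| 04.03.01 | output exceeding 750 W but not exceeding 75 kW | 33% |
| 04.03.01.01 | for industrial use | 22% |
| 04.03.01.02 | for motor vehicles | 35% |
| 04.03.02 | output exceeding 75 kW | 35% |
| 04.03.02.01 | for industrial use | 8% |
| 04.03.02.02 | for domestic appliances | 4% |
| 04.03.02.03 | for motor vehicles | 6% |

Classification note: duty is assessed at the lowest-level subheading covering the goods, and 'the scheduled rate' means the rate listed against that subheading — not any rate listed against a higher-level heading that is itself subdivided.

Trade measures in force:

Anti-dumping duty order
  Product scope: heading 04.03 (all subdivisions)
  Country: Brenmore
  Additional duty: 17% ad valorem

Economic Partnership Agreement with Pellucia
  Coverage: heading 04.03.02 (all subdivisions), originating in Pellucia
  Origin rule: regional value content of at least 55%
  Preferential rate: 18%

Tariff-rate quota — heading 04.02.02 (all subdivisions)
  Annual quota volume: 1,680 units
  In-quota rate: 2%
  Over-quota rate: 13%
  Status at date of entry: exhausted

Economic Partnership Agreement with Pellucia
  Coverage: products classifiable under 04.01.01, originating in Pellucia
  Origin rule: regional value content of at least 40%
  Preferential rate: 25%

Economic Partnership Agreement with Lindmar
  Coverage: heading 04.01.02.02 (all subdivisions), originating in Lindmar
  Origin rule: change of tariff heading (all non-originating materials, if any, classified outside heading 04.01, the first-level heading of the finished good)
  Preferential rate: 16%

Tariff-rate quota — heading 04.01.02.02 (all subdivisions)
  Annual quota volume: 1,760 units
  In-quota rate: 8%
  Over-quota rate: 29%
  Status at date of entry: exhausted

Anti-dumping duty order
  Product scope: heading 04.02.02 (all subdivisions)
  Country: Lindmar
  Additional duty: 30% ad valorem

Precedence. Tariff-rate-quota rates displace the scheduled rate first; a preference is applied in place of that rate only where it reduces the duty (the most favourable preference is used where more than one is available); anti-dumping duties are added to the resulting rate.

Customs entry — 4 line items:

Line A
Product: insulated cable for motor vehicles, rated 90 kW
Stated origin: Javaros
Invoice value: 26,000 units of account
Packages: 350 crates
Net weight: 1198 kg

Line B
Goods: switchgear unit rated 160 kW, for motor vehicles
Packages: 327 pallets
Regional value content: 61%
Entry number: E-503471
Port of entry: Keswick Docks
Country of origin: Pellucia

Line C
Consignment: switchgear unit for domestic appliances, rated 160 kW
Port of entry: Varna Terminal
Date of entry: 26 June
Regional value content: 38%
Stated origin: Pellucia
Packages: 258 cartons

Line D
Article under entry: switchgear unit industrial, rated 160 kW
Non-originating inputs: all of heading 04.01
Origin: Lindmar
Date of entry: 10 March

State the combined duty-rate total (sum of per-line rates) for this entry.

30%

Line A: insulated cable → 04.01; rated 90 kW → 04.01.02; for motor vehicles → 04.01.02.03. Scheduled 12%. No special measure applies. → 12%.
Line B: switchgear unit → 04.03; rated 160 kW → 04.03.02; for motor vehicles → 04.03.02.03. Scheduled 6%. Pellucia agreement on 04.03.02: RVC ≥ 55% → 18% available; Pellucia agreement on 04.01.01: 04.03.02.03 not covered; preference 18% not lower than 6% → no reduction. → 6%.
Line C: switchgear unit → 04.03; rated 160 kW → 04.03.02; for domestic appliances → 04.03.02.02. Scheduled 4%. Pellucia agreement on 04.03.02: RVC < 55%; Pellucia agreement on 04.01.01: 04.03.02.02 not covered. → 4%.
Line D: switchgear unit → 04.03; rated 160 kW → 04.03.02; industrial → 04.03.02.01. Scheduled 8%. Lindmar agreement on 04.01.02.02: 04.03.02.01 not covered. → 8%.
Sum: 12% + 6% + 4% + 8% = 30%.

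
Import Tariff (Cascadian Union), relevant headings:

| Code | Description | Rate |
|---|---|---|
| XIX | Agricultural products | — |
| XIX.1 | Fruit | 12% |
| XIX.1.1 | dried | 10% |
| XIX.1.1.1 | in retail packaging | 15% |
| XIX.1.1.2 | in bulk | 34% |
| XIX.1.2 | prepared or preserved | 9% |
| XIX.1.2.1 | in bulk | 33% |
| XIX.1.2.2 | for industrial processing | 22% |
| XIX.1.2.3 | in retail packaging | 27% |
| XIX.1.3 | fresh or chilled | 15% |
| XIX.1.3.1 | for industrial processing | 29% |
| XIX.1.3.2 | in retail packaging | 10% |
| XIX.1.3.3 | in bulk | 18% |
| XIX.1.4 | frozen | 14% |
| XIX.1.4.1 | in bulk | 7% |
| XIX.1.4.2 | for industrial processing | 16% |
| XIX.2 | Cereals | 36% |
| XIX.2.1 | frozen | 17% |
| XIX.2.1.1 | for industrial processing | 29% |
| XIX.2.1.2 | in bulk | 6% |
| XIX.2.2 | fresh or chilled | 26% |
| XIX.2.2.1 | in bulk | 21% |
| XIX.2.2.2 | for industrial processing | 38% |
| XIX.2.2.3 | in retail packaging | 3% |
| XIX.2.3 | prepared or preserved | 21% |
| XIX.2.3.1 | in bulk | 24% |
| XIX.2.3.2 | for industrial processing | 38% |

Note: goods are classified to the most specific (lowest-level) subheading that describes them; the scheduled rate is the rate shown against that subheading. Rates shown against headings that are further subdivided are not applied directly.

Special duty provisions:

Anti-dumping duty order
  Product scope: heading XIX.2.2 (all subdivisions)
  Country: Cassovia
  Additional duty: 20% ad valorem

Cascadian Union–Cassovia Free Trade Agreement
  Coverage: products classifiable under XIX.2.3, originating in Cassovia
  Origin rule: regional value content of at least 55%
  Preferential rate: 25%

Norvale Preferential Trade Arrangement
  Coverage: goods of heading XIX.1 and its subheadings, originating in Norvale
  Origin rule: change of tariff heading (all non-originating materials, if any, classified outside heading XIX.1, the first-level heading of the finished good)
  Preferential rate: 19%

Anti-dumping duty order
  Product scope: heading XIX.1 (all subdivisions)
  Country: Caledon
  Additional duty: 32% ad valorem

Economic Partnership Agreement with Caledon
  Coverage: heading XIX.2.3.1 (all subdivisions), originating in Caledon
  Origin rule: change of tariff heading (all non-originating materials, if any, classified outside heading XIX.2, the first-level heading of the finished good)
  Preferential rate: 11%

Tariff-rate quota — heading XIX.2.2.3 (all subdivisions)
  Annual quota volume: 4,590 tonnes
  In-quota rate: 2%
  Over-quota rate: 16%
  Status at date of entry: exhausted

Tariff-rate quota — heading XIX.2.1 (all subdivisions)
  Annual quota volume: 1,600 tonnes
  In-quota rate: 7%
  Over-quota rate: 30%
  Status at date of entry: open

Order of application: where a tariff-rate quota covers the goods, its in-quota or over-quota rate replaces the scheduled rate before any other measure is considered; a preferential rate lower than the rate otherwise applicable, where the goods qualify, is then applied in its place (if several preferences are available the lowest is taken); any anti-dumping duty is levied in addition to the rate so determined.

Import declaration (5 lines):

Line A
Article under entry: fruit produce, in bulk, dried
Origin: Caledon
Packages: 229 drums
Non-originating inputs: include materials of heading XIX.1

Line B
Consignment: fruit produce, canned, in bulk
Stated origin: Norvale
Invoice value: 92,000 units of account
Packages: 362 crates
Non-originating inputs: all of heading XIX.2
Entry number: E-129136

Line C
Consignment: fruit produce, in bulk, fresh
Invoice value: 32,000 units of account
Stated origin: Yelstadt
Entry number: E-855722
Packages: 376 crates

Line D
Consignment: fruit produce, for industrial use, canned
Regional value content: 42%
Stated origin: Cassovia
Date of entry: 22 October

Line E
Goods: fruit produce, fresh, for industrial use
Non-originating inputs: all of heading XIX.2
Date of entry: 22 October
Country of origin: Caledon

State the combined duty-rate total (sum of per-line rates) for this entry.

Line A: fruit → XIX.1; dried → XIX.1.1; in bulk → XIX.1.1.2. Scheduled 34%. Caledon agreement on XIX.2.3.1: XIX.1.1.2 not covered; anti-dumping (Caledon, XIX.1): +32%; total 34% + 32% = 66%. → 66%.
Line B: fruit → XIX.1; canned → XIX.1.2; in bulk → XIX.1.2.1. Scheduled 33%. Norvale agreement on XIX.1: CTH met → 19% available; preferential 19%. → 19%.
Line C: fruit → XIX.1; fresh → XIX.1.3; in bulk → XIX.1.3.3. Scheduled 18%. No special measure applies. → 18%.
Line D: fruit → XIX.1; canned → XIX.1.2; for industrial use → XIX.1.2.2. Scheduled 22%. Cassovia agreement on XIX.2.3: XIX.1.2.2 not covered. → 22%.
Line E: fruit → XIX.1; fresh → XIX.1.3; for industrial use → XIX.1.3.1. Scheduled 29%. Caledon agreement on XIX.2.3.1: XIX.1.3.1 not covered; anti-dumping (Caledon, XIX.1): +32%; total 29% + 32% = 61%. → 61%.
Sum: 66% + 19% + 18% + 22% + 61% = 186%.

186%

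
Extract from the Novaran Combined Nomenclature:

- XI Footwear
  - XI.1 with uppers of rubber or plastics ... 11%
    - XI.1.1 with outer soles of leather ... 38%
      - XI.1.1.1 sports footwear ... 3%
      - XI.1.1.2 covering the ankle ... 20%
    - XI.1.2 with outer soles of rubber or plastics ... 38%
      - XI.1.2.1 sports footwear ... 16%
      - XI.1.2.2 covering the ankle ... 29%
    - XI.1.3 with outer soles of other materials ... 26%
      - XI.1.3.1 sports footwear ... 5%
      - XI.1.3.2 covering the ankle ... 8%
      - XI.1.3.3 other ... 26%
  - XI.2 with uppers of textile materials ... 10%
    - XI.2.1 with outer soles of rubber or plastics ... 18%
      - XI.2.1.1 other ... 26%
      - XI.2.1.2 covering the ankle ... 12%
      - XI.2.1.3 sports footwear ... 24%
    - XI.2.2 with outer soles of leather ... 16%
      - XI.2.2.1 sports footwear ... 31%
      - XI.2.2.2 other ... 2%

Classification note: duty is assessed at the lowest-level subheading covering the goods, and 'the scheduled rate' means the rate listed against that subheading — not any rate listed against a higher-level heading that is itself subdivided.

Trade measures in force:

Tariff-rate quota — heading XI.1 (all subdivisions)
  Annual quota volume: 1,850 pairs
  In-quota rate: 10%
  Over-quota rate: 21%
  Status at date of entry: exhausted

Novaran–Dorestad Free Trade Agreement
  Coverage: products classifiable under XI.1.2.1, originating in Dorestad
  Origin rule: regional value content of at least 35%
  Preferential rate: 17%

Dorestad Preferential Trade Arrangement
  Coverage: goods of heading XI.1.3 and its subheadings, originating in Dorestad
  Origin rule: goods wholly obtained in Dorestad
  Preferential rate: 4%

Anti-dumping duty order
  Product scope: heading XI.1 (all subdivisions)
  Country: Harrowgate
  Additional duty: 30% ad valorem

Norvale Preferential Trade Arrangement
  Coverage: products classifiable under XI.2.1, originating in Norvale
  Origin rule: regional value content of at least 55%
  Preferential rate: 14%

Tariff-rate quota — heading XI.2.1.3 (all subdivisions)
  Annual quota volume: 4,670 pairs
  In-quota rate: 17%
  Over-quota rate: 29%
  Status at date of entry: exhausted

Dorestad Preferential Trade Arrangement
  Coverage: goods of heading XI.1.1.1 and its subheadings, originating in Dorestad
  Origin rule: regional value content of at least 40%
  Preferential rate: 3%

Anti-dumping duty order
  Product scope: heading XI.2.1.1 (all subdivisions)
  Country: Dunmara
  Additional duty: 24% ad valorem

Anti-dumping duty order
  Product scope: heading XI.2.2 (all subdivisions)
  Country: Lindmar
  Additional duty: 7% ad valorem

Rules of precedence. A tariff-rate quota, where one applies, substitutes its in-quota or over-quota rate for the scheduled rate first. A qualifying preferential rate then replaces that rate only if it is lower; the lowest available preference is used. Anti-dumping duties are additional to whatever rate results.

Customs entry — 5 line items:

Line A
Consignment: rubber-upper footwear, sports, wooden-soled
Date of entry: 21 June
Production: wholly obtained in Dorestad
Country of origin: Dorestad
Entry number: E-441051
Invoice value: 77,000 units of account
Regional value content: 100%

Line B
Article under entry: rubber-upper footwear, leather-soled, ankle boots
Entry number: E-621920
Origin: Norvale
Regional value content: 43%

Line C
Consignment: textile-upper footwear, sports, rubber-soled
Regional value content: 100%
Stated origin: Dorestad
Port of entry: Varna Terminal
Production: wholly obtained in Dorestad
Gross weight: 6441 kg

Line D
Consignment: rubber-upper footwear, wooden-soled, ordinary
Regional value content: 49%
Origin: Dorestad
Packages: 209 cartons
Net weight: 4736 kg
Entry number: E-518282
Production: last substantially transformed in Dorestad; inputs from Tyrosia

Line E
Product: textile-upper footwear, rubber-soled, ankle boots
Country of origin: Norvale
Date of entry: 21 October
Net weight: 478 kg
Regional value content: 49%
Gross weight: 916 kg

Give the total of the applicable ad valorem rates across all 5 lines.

87%

Line A: rubber-upper → XI.1; wooden-soled → XI.1.3; sports → XI.1.3.1. Scheduled 5%. quota on XI.1 exhausted → over-quota 21%; Dorestad agreement on XI.1.2.1: XI.1.3.1 not covered; Dorestad agreement on XI.1.3: wholly obtained → 4% available; Dorestad agreement on XI.1.1.1: XI.1.3.1 not covered; preferential 4%. → 4%.
Line B: rubber-upper → XI.1; leather-soled → XI.1.1; ankle boots → XI.1.1.2. Scheduled 20%. quota on XI.1 exhausted → over-quota 21%; Norvale agreement on XI.2.1: XI.1.1.2 not covered. → 21%.
Line C: textile-upper → XI.2; rubber-soled → XI.2.1; sports → XI.2.1.3. Scheduled 24%. quota on XI.2.1.3 exhausted → over-quota 29%; Dorestad agreement on XI.1.2.1: XI.2.1.3 not covered; Dorestad agreement on XI.1.3: XI.2.1.3 not covered; Dorestad agreement on XI.1.1.1: XI.2.1.3 not covered. → 29%.
Line D: rubber-upper → XI.1; wooden-soled → XI.1.3; ordinary → XI.1.3.3. Scheduled 26%. quota on XI.1 exhausted → over-quota 21%; Dorestad agreement on XI.1.2.1: XI.1.3.3 not covered; Dorestad agreement on XI.1.3: not wholly obtained; Dorestad agreement on XI.1.1.1: XI.1.3.3 not covered. → 21%.
Line E: textile-upper → XI.2; rubber-soled → XI.2.1; ankle boots → XI.2.1.2. Scheduled 12%. Norvale agreement on XI.2.1: RVC < 55%. → 12%.
Sum: 4% + 21% + 29% + 21% + 12% = 87%.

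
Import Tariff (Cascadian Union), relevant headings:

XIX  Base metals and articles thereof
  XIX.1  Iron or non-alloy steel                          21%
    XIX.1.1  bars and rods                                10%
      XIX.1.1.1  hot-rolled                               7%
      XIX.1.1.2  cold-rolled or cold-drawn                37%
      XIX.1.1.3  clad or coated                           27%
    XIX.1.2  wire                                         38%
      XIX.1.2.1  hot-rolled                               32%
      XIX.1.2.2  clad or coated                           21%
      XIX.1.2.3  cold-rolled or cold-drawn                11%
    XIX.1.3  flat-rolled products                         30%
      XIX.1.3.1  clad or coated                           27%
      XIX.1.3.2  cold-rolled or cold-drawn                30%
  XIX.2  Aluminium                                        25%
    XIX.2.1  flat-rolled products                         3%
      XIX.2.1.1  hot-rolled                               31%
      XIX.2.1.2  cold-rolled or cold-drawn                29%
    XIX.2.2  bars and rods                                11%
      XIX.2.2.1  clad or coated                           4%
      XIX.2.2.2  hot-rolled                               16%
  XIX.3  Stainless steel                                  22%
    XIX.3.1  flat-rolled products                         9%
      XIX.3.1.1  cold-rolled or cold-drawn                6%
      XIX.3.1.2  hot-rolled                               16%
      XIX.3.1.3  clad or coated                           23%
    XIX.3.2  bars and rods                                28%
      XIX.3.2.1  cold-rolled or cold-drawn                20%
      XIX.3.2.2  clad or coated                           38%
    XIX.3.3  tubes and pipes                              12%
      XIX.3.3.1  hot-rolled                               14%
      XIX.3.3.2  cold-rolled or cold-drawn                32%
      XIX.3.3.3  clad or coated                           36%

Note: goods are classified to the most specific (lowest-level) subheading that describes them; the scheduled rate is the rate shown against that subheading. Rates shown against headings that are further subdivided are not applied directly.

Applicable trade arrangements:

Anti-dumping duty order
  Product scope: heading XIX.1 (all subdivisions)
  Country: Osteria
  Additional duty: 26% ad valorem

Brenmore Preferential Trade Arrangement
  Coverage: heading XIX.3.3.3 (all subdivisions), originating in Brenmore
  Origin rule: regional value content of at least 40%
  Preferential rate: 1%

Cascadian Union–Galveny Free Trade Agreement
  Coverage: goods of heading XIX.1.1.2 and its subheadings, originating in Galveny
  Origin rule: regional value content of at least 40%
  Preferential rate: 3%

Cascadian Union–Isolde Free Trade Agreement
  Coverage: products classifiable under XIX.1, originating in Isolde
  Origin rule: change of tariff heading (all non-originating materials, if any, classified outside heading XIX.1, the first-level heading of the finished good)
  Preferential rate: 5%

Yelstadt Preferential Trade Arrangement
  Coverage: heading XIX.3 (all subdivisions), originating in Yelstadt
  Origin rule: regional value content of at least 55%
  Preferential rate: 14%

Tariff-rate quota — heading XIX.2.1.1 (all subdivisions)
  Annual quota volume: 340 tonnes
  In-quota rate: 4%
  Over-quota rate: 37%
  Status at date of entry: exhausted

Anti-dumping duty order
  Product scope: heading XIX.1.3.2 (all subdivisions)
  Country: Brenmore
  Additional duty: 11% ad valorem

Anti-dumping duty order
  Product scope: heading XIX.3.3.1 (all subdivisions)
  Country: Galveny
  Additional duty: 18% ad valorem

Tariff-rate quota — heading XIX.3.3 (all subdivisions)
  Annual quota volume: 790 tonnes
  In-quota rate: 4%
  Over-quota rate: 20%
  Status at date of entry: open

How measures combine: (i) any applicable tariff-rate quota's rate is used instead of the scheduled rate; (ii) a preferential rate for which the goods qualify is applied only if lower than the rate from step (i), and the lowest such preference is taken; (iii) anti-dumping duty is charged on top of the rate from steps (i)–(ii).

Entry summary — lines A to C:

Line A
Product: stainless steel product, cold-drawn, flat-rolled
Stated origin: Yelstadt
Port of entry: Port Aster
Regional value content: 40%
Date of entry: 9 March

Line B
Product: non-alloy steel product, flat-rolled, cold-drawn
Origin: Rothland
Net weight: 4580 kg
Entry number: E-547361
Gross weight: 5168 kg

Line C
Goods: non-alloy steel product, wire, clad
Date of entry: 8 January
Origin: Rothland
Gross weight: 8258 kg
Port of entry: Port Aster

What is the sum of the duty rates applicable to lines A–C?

57%

Line A: stainless steel → XIX.3; flat-rolled → XIX.3.1; cold-drawn → XIX.3.1.1. Scheduled 6%. Yelstadt agreement on XIX.3: RVC < 55%. → 6%.
Line B: non-alloy steel → XIX.1; flat-rolled → XIX.1.3; cold-drawn → XIX.1.3.2. Scheduled 30%. No special measure applies. → 30%.
Line C: non-alloy steel → XIX.1; wire → XIX.1.2; clad → XIX.1.2.2. Scheduled 21%. No special measure applies. → 21%.
Sum: 6% + 30% + 21% = 57%.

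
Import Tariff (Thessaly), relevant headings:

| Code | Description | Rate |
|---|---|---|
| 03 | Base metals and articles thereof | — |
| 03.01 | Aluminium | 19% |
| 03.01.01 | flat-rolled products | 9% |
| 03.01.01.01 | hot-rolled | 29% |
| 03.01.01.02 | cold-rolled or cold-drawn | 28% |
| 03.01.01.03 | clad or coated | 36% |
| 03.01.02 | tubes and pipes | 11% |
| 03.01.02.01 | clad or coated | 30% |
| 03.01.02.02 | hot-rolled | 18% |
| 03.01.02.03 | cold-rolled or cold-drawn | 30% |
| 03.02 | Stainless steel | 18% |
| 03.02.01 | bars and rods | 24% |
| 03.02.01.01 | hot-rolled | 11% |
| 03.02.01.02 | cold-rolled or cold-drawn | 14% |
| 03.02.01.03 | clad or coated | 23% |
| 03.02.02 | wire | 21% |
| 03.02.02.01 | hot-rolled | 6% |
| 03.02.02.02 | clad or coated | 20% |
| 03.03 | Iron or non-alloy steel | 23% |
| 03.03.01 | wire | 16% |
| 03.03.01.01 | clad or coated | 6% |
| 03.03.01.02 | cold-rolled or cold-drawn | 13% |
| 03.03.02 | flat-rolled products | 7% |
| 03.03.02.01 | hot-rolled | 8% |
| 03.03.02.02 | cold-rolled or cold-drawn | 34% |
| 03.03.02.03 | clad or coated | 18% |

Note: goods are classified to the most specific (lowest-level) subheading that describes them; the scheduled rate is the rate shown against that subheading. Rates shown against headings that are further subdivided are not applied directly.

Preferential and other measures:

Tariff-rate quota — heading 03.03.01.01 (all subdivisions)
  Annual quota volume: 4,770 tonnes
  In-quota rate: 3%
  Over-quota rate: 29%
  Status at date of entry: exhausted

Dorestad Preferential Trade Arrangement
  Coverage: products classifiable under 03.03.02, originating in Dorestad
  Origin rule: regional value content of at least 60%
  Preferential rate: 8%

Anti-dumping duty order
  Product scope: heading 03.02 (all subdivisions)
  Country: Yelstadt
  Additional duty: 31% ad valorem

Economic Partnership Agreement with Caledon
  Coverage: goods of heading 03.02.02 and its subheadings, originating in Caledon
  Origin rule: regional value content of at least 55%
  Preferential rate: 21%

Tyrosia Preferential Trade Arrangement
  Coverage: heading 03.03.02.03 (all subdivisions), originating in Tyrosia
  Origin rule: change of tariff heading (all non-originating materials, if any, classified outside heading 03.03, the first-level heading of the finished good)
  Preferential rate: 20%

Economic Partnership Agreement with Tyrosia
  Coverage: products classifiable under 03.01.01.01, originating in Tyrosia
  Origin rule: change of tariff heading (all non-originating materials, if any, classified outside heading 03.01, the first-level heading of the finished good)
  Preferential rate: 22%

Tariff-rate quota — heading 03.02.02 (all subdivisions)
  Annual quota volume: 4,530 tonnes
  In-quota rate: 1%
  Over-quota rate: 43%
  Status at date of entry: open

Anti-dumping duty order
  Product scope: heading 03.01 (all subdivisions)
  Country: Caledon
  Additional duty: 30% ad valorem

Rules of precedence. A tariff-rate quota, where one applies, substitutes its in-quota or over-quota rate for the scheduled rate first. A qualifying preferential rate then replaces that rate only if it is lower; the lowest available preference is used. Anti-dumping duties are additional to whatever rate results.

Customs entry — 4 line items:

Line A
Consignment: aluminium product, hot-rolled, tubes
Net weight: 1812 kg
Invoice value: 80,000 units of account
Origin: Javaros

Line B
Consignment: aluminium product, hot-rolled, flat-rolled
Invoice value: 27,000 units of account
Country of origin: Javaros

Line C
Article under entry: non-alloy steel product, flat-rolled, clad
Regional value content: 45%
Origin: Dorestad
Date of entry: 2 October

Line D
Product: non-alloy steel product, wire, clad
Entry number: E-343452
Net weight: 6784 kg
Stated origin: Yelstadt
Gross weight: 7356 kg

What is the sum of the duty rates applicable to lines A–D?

Line A: aluminium → 03.01; tubes → 03.01.02; hot-rolled → 03.01.02.02. Scheduled 18%. No special measure applies. → 18%.
Line B: aluminium → 03.01; flat-rolled → 03.01.01; hot-rolled → 03.01.01.01. Scheduled 29%. No special measure applies. → 29%.
Line C: non-alloy steel → 03.03; flat-rolled → 03.03.02; clad → 03.03.02.03. Scheduled 18%. Dorestad agreement on 03.03.02: RVC < 60%. → 18%.
Line D: non-alloy steel → 03.03; wire → 03.03.01; clad → 03.03.01.01. Scheduled 6%. quota on 03.03.01.01 exhausted → over-quota 29%. → 29%.
Sum: 18% + 29% + 18% + 29% = 94%.

94%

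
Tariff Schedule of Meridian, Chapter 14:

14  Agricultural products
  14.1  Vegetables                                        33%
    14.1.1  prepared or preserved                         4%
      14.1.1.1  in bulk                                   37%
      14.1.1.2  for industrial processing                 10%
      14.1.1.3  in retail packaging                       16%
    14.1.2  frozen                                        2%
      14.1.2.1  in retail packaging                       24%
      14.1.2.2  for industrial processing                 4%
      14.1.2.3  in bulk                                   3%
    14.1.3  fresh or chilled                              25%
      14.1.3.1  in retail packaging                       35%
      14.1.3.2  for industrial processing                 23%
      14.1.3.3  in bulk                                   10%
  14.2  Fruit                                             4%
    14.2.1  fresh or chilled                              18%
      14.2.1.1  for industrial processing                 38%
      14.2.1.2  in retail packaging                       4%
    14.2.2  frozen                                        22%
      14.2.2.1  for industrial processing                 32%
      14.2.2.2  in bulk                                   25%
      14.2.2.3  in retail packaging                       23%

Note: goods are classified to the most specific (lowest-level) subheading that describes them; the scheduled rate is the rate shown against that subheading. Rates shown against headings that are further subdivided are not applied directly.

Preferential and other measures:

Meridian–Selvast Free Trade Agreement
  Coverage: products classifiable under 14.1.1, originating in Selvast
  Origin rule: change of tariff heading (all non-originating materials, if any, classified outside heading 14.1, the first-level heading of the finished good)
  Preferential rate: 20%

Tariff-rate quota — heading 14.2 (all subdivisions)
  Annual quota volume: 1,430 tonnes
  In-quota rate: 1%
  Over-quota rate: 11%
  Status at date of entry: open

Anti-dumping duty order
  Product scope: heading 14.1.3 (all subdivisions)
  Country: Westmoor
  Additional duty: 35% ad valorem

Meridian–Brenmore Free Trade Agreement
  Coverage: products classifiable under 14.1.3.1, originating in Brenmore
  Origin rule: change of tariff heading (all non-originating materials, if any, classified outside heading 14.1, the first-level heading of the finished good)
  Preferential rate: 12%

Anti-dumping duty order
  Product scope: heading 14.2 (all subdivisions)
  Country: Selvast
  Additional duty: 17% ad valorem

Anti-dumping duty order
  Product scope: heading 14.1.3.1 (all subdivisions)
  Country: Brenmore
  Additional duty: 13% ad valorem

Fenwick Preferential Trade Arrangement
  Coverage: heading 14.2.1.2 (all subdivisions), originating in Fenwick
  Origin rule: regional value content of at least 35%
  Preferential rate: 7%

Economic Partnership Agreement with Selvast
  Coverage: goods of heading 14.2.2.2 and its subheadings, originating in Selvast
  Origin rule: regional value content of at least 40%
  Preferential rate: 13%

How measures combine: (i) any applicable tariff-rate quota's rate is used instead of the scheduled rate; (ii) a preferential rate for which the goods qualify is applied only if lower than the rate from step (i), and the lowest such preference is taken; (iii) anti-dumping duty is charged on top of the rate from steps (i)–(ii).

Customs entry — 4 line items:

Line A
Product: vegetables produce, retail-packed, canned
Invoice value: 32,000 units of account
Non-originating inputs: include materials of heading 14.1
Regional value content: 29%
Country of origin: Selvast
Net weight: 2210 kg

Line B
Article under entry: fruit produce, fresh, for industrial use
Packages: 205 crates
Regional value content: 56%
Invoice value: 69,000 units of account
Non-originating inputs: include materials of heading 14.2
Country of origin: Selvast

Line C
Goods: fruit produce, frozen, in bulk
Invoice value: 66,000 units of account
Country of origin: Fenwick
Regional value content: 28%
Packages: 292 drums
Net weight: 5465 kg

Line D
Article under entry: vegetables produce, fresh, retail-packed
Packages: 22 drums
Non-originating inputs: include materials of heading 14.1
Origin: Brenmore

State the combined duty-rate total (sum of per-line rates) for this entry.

83%

Line A: vegetables → 14.1; canned → 14.1.1; retail-packed → 14.1.1.3. Scheduled 16%. Selvast agreement on 14.1.1: CTH not met; Selvast agreement on 14.2.2.2: 14.1.1.3 not covered. → 16%.
Line B: fruit → 14.2; fresh → 14.2.1; for industrial use → 14.2.1.1. Scheduled 38%. quota on 14.2 open → in-quota 1%; Selvast agreement on 14.1.1: 14.2.1.1 not covered; Selvast agreement on 14.2.2.2: 14.2.1.1 not covered; anti-dumping (Selvast, 14.2): +17%; total 1% + 17% = 18%. → 18%.
Line C: fruit → 14.2; frozen → 14.2.2; in bulk → 14.2.2.2. Scheduled 25%. quota on 14.2 open → in-quota 1%; Fenwick agreement on 14.2.1.2: 14.2.2.2 not covered. → 1%.
Line D: vegetables → 14.1; fresh → 14.1.3; retail-packed → 14.1.3.1. Scheduled 35%. Brenmore agreement on 14.1.3.1: CTH not met; anti-dumping (Brenmore, 14.1.3.1): +13%; total 35% + 13% = 48%. → 48%.
Sum: 16% + 18% + 1% + 48% = 83%.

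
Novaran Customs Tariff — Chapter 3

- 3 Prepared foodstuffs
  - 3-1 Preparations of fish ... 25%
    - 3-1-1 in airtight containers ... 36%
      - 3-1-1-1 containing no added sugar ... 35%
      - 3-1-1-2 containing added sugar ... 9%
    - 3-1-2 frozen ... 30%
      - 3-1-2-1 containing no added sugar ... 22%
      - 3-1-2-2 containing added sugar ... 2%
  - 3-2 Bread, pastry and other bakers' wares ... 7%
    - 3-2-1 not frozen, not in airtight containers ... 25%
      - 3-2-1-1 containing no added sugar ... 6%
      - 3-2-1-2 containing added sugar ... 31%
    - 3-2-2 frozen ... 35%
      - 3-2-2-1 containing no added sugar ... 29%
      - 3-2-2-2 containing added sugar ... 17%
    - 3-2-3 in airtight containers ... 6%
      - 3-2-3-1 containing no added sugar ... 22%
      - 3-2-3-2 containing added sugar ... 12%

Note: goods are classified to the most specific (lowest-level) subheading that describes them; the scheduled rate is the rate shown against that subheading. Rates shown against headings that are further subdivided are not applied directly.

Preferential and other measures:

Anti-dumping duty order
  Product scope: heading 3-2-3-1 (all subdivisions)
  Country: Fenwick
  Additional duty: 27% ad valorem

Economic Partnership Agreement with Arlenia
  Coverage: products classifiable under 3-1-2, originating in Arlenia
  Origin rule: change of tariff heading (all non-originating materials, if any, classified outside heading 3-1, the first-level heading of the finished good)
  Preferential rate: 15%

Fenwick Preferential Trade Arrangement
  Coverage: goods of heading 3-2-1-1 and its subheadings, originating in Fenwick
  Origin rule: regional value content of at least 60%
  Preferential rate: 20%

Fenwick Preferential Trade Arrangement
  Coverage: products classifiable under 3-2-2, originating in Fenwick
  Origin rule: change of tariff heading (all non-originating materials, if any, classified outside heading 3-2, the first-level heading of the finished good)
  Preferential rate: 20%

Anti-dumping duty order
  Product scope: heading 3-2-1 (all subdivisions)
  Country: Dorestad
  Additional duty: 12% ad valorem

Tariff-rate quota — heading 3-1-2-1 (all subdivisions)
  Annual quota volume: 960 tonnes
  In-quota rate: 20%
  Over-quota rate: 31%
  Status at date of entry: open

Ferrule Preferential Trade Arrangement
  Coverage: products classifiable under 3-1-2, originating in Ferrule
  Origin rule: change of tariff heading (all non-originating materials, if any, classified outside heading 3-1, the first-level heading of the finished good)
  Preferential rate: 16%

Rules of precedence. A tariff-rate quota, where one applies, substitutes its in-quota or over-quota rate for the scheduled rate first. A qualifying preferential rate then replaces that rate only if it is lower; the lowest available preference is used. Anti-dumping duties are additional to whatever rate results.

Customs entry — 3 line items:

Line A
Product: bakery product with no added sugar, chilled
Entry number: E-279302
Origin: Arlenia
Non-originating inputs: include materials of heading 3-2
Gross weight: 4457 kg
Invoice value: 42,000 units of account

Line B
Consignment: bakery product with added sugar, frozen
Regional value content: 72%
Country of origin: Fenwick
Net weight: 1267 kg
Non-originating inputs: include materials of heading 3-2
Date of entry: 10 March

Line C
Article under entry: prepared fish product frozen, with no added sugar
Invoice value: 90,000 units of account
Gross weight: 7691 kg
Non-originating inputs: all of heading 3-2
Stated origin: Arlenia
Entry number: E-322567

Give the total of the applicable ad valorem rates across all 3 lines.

Line A: bakery product → 3-2; chilled → 3-2-1; with no added sugar → 3-2-1-1. Scheduled 6%. Arlenia agreement on 3-1-2: 3-2-1-1 not covered. → 6%.
Line B: bakery product → 3-2; frozen → 3-2-2; with added sugar → 3-2-2-2. Scheduled 17%. Fenwick agreement on 3-2-1-1: 3-2-2-2 not covered; Fenwick agreement on 3-2-2: CTH not met. → 17%.
Line C: prepared fish product → 3-1; frozen → 3-1-2; with no added sugar → 3-1-2-1. Scheduled 22%. quota on 3-1-2-1 open → in-quota 20%; Arlenia agreement on 3-1-2: CTH met → 15% available; preferential 15%. → 15%.
Sum: 6% + 17% + 15% = 38%.

38%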